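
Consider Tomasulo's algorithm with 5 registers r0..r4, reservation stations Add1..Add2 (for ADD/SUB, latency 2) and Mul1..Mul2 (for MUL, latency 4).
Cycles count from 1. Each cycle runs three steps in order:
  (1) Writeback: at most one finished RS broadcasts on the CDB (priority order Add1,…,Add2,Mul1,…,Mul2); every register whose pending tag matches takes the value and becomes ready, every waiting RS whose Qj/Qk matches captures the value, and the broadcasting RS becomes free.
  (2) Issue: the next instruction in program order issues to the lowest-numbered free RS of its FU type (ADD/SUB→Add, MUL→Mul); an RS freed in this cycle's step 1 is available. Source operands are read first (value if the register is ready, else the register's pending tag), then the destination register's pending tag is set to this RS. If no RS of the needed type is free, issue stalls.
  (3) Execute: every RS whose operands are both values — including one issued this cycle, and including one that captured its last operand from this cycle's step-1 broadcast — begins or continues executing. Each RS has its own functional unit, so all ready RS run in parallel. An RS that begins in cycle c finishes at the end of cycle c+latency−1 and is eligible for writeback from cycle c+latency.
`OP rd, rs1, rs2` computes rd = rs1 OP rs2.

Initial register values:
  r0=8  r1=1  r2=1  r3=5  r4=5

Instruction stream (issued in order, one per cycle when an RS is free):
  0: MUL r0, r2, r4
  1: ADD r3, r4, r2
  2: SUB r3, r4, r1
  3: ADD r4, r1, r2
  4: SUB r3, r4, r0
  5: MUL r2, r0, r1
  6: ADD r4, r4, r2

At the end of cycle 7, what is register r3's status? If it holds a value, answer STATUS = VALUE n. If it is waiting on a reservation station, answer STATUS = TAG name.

  c1: issue MUL r0<-Mul1  regs: r0:Mul1,r1:1,r2:1,r3:5,r4:5
  c2: issue ADD r3<-Add1  regs: r0:Mul1,r1:1,r2:1,r3:Add1,r4:5
  c3: issue SUB r3<-Add2  regs: r0:Mul1,r1:1,r2:1,r3:Add2,r4:5
  c4: CDB Add1=6; issue ADD r4<-Add1  regs: r0:Mul1,r1:1,r2:1,r3:Add2,r4:Add1
  c5: CDB Add2=4; issue SUB r3<-Add2  regs: r0:Mul1,r1:1,r2:1,r3:Add2,r4:Add1
  c6: CDB Add1=2; issue MUL r2<-Mul2  regs: r0:Mul1,r1:1,r2:Mul2,r3:Add2,r4:2
  c7: CDB Mul1=5; issue ADD r4<-Add1  regs: r0:5,r1:1,r2:Mul2,r3:Add2,r4:Add1

STATUS = TAG Add2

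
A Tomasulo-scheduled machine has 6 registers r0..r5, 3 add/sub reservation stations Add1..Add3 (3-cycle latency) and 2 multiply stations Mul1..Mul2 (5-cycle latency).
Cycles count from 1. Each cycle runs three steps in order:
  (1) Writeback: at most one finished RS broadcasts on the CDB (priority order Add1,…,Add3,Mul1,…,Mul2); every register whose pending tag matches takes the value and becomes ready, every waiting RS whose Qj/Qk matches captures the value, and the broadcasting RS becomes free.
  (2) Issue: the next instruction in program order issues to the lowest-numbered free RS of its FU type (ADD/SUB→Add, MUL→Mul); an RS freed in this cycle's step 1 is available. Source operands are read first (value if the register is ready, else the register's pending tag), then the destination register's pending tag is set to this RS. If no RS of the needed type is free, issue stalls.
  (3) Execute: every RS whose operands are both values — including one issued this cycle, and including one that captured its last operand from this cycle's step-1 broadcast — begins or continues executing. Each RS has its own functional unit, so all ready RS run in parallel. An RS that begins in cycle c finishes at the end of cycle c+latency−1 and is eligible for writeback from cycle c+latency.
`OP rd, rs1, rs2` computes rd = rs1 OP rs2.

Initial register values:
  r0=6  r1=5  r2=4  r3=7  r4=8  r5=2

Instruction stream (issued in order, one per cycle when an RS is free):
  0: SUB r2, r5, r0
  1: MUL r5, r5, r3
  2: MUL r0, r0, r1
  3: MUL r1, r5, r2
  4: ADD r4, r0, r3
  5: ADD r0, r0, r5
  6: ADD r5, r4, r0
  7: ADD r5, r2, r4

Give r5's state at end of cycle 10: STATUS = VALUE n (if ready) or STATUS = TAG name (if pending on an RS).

STATUS = TAG Add3

cycle 1: issue SUB r2<-Add1 // r0:6,r1:5,r2:Add1,r3:7,r4:8,r5:2
cycle 2: issue MUL r5<-Mul1 // r0:6,r1:5,r2:Add1,r3:7,r4:8,r5:Mul1
cycle 3: issue MUL r0<-Mul2 // r0:Mul2,r1:5,r2:Add1,r3:7,r4:8,r5:Mul1
cycle 4: CDB Add1=-4; stall // r0:Mul2,r1:5,r2:-4,r3:7,r4:8,r5:Mul1
cycle 5: stall // r0:Mul2,r1:5,r2:-4,r3:7,r4:8,r5:Mul1
cycle 6: stall // r0:Mul2,r1:5,r2:-4,r3:7,r4:8,r5:Mul1
cycle 7: CDB Mul1=14; issue MUL r1<-Mul1 // r0:Mul2,r1:Mul1,r2:-4,r3:7,r4:8,r5:14
cycle 8: CDB Mul2=30; issue ADD r4<-Add1 // r0:30,r1:Mul1,r2:-4,r3:7,r4:Add1,r5:14
cycle 9: issue ADD r0<-Add2 // r0:Add2,r1:Mul1,r2:-4,r3:7,r4:Add1,r5:14
cycle 10: issue ADD r5<-Add3 // r0:Add2,r1:Mul1,r2:-4,r3:7,r4:Add1,r5:Add3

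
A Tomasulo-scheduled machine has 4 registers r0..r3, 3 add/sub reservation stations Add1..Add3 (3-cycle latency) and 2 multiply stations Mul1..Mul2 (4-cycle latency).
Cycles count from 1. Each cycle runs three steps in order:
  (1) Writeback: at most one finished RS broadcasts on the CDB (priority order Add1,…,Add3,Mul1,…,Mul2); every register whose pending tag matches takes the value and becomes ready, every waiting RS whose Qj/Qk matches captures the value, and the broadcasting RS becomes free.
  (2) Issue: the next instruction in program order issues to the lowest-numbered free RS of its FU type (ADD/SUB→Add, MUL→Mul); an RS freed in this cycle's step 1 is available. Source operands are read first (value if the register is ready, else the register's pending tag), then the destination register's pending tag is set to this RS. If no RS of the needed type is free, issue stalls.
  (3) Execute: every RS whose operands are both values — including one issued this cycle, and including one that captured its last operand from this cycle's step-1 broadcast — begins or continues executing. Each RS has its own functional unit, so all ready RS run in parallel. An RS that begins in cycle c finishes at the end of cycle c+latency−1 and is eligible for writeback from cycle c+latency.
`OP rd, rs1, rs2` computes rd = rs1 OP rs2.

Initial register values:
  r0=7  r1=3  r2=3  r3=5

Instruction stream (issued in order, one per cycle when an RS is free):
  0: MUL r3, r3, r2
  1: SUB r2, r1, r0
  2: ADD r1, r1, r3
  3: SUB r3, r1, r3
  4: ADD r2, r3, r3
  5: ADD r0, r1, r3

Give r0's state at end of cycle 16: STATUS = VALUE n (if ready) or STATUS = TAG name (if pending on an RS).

STATUS = VALUE 21

  c1: issue MUL r3<-Mul1  regs: r0:7,r1:3,r2:3,r3:Mul1
  c2: issue SUB r2<-Add1  regs: r0:7,r1:3,r2:Add1,r3:Mul1
  c3: issue ADD r1<-Add2  regs: r0:7,r1:Add2,r2:Add1,r3:Mul1
  c4: issue SUB r3<-Add3  regs: r0:7,r1:Add2,r2:Add1,r3:Add3
  c5: CDB Add1=-4; issue ADD r2<-Add1  regs: r0:7,r1:Add2,r2:Add1,r3:Add3
  c6: CDB Mul1=15; stall  regs: r0:7,r1:Add2,r2:Add1,r3:Add3
  c7: stall  regs: r0:7,r1:Add2,r2:Add1,r3:Add3
  c8: stall  regs: r0:7,r1:Add2,r2:Add1,r3:Add3
  c9: CDB Add2=18; issue ADD r0<-Add2  regs: r0:Add2,r1:18,r2:Add1,r3:Add3
  c10: -  regs: r0:Add2,r1:18,r2:Add1,r3:Add3
  c11: -  regs: r0:Add2,r1:18,r2:Add1,r3:Add3
  c12: CDB Add3=3  regs: r0:Add2,r1:18,r2:Add1,r3:3
  c13: -  regs: r0:Add2,r1:18,r2:Add1,r3:3
  c14: -  regs: r0:Add2,r1:18,r2:Add1,r3:3
  c15: CDB Add1=6  regs: r0:Add2,r1:18,r2:6,r3:3
  c16: CDB Add2=21  regs: r0:21,r1:18,r2:6,r3:3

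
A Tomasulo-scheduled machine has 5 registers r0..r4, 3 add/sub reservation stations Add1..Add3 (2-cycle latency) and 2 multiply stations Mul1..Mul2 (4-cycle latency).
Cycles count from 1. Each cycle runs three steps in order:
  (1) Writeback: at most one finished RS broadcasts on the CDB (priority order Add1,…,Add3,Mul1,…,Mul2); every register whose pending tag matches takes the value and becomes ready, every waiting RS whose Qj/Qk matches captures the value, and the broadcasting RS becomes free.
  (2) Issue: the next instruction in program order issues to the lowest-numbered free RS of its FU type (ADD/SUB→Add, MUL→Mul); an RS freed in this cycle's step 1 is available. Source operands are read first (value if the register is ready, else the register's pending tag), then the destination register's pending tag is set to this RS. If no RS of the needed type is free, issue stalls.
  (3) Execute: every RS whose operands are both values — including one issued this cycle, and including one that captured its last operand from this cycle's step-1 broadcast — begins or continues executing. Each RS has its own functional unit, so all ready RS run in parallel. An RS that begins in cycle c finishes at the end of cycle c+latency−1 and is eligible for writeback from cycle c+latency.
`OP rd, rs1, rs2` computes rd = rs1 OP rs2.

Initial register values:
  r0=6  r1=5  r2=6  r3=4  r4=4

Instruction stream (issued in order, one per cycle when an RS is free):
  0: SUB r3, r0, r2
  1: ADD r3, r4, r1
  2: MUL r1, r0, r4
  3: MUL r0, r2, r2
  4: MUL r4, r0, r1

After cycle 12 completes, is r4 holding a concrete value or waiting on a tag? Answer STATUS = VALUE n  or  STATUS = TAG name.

c1: issue SUB r3<-Add1 | r0:6,r1:5,r2:6,r3:Add1,r4:4
c2: issue ADD r3<-Add2 | r0:6,r1:5,r2:6,r3:Add2,r4:4
c3: CDB Add1=0; issue MUL r1<-Mul1 | r0:6,r1:Mul1,r2:6,r3:Add2,r4:4
c4: CDB Add2=9; issue MUL r0<-Mul2 | r0:Mul2,r1:Mul1,r2:6,r3:9,r4:4
c5: stall | r0:Mul2,r1:Mul1,r2:6,r3:9,r4:4
c6: stall | r0:Mul2,r1:Mul1,r2:6,r3:9,r4:4
c7: CDB Mul1=24; issue MUL r4<-Mul1 | r0:Mul2,r1:24,r2:6,r3:9,r4:Mul1
c8: CDB Mul2=36 | r0:36,r1:24,r2:6,r3:9,r4:Mul1
c9: - | r0:36,r1:24,r2:6,r3:9,r4:Mul1
c10: - | r0:36,r1:24,r2:6,r3:9,r4:Mul1
c11: - | r0:36,r1:24,r2:6,r3:9,r4:Mul1
c12: CDB Mul1=864 | r0:36,r1:24,r2:6,r3:9,r4:864

STATUS = VALUE 864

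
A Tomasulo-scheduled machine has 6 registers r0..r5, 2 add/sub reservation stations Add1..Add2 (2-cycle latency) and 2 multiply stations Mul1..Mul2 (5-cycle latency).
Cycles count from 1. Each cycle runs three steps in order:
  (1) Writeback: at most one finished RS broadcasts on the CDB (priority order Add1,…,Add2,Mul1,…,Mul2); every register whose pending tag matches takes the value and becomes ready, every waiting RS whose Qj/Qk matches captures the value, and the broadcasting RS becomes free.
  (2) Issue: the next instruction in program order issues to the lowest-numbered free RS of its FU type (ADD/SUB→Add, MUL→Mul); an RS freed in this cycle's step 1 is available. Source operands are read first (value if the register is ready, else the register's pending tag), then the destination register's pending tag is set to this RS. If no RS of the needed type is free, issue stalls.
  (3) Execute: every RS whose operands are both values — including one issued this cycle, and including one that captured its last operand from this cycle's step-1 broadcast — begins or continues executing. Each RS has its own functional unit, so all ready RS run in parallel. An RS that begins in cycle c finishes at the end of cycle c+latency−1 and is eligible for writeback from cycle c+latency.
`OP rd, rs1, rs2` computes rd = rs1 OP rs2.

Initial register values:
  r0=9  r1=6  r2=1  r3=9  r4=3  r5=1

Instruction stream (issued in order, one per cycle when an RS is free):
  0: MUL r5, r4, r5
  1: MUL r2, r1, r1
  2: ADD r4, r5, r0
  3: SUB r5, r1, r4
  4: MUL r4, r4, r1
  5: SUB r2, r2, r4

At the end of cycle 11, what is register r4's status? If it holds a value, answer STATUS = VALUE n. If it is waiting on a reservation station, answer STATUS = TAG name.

cycle 1: issue MUL r5<-Mul1 // r0:9,r1:6,r2:1,r3:9,r4:3,r5:Mul1
cycle 2: issue MUL r2<-Mul2 // r0:9,r1:6,r2:Mul2,r3:9,r4:3,r5:Mul1
cycle 3: issue ADD r4<-Add1 // r0:9,r1:6,r2:Mul2,r3:9,r4:Add1,r5:Mul1
cycle 4: issue SUB r5<-Add2 // r0:9,r1:6,r2:Mul2,r3:9,r4:Add1,r5:Add2
cycle 5: stall // r0:9,r1:6,r2:Mul2,r3:9,r4:Add1,r5:Add2
cycle 6: CDB Mul1=3; issue MUL r4<-Mul1 // r0:9,r1:6,r2:Mul2,r3:9,r4:Mul1,r5:Add2
cycle 7: CDB Mul2=36; stall // r0:9,r1:6,r2:36,r3:9,r4:Mul1,r5:Add2
cycle 8: CDB Add1=12; issue SUB r2<-Add1 // r0:9,r1:6,r2:Add1,r3:9,r4:Mul1,r5:Add2
cycle 9: - // r0:9,r1:6,r2:Add1,r3:9,r4:Mul1,r5:Add2
cycle 10: CDB Add2=-6 // r0:9,r1:6,r2:Add1,r3:9,r4:Mul1,r5:-6
cycle 11: - // r0:9,r1:6,r2:Add1,r3:9,r4:Mul1,r5:-6

STATUS = TAG Mul1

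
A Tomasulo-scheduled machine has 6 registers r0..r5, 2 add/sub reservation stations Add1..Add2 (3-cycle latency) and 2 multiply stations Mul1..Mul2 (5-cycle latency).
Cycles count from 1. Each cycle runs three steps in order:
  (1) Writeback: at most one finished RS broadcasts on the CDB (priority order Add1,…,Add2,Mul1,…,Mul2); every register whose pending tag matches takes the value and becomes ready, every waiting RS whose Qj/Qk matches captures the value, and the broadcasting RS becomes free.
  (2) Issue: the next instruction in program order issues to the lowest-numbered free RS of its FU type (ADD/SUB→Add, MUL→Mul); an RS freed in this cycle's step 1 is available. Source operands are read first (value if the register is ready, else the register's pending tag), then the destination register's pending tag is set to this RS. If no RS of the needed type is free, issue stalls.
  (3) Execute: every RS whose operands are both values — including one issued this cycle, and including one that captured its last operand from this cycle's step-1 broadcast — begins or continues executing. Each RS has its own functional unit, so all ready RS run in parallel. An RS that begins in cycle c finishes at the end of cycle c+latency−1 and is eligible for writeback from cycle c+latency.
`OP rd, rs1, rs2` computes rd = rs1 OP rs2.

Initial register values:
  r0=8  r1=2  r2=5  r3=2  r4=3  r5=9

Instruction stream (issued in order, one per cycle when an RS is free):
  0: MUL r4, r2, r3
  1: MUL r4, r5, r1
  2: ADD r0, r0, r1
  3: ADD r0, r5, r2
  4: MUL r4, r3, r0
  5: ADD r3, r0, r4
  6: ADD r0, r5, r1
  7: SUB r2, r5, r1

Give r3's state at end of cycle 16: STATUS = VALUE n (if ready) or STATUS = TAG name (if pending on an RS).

STATUS = TAG Add1

  c1: issue MUL r4<-Mul1  regs: r0:8,r1:2,r2:5,r3:2,r4:Mul1,r5:9
  c2: issue MUL r4<-Mul2  regs: r0:8,r1:2,r2:5,r3:2,r4:Mul2,r5:9
  c3: issue ADD r0<-Add1  regs: r0:Add1,r1:2,r2:5,r3:2,r4:Mul2,r5:9
  c4: issue ADD r0<-Add2  regs: r0:Add2,r1:2,r2:5,r3:2,r4:Mul2,r5:9
  c5: stall  regs: r0:Add2,r1:2,r2:5,r3:2,r4:Mul2,r5:9
  c6: CDB Add1=10; stall  regs: r0:Add2,r1:2,r2:5,r3:2,r4:Mul2,r5:9
  c7: CDB Add2=14; stall  regs: r0:14,r1:2,r2:5,r3:2,r4:Mul2,r5:9
  c8: CDB Mul1=10; issue MUL r4<-Mul1  regs: r0:14,r1:2,r2:5,r3:2,r4:Mul1,r5:9
  c9: CDB Mul2=18; issue ADD r3<-Add1  regs: r0:14,r1:2,r2:5,r3:Add1,r4:Mul1,r5:9
  c10: issue ADD r0<-Add2  regs: r0:Add2,r1:2,r2:5,r3:Add1,r4:Mul1,r5:9
  c11: stall  regs: r0:Add2,r1:2,r2:5,r3:Add1,r4:Mul1,r5:9
  c12: stall  regs: r0:Add2,r1:2,r2:5,r3:Add1,r4:Mul1,r5:9
  c13: CDB Add2=11; issue SUB r2<-Add2  regs: r0:11,r1:2,r2:Add2,r3:Add1,r4:Mul1,r5:9
  c14: CDB Mul1=28  regs: r0:11,r1:2,r2:Add2,r3:Add1,r4:28,r5:9
  c15: -  regs: r0:11,r1:2,r2:Add2,r3:Add1,r4:28,r5:9
  c16: CDB Add2=7  regs: r0:11,r1:2,r2:7,r3:Add1,r4:28,r5:9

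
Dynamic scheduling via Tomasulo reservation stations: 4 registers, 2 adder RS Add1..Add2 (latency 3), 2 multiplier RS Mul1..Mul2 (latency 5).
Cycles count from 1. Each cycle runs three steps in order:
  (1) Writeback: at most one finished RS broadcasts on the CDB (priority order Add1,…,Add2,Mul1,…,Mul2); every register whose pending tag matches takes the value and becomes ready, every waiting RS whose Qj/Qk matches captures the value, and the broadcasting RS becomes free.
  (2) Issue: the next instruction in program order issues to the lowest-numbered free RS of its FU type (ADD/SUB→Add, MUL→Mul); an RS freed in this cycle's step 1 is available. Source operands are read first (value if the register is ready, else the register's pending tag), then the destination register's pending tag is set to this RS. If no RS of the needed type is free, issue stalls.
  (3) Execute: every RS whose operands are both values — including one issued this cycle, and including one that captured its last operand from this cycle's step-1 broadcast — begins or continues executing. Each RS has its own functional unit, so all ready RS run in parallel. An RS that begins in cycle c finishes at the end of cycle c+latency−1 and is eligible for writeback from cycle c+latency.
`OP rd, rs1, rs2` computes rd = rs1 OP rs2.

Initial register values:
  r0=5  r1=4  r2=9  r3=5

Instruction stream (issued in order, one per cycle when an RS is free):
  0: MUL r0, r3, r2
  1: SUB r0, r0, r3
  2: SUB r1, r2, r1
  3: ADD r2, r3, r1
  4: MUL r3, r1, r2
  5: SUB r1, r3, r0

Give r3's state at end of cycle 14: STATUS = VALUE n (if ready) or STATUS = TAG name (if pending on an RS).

c1: issue MUL r0<-Mul1 | r0:Mul1,r1:4,r2:9,r3:5
c2: issue SUB r0<-Add1 | r0:Add1,r1:4,r2:9,r3:5
c3: issue SUB r1<-Add2 | r0:Add1,r1:Add2,r2:9,r3:5
c4: stall | r0:Add1,r1:Add2,r2:9,r3:5
c5: stall | r0:Add1,r1:Add2,r2:9,r3:5
c6: CDB Add2=5; issue ADD r2<-Add2 | r0:Add1,r1:5,r2:Add2,r3:5
c7: CDB Mul1=45; issue MUL r3<-Mul1 | r0:Add1,r1:5,r2:Add2,r3:Mul1
c8: stall | r0:Add1,r1:5,r2:Add2,r3:Mul1
c9: CDB Add2=10; issue SUB r1<-Add2 | r0:Add1,r1:Add2,r2:10,r3:Mul1
c10: CDB Add1=40 | r0:40,r1:Add2,r2:10,r3:Mul1
c11: - | r0:40,r1:Add2,r2:10,r3:Mul1
c12: - | r0:40,r1:Add2,r2:10,r3:Mul1
c13: - | r0:40,r1:Add2,r2:10,r3:Mul1
c14: CDB Mul1=50 | r0:40,r1:Add2,r2:10,r3:50

STATUS = VALUE 50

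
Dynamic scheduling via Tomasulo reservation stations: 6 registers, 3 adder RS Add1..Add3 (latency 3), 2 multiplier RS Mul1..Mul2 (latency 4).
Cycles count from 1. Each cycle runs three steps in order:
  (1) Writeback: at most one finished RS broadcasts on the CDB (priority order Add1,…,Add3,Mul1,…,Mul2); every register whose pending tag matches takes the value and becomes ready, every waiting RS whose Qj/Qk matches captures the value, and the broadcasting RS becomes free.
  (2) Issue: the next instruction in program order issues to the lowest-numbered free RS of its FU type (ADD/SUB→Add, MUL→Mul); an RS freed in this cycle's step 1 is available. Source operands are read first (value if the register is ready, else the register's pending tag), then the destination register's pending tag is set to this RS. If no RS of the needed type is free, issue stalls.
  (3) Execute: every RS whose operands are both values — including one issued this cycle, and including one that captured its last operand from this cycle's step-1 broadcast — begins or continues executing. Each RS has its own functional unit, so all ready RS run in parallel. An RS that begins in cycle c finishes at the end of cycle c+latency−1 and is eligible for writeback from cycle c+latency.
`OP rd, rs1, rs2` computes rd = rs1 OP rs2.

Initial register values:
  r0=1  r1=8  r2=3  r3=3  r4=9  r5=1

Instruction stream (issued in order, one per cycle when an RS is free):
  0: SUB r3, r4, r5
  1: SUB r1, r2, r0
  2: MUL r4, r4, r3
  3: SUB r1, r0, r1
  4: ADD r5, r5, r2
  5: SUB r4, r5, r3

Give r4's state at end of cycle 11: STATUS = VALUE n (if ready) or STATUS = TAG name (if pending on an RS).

cycle 1: issue SUB r3<-Add1 // r0:1,r1:8,r2:3,r3:Add1,r4:9,r5:1
cycle 2: issue SUB r1<-Add2 // r0:1,r1:Add2,r2:3,r3:Add1,r4:9,r5:1
cycle 3: issue MUL r4<-Mul1 // r0:1,r1:Add2,r2:3,r3:Add1,r4:Mul1,r5:1
cycle 4: CDB Add1=8; issue SUB r1<-Add1 // r0:1,r1:Add1,r2:3,r3:8,r4:Mul1,r5:1
cycle 5: CDB Add2=2; issue ADD r5<-Add2 // r0:1,r1:Add1,r2:3,r3:8,r4:Mul1,r5:Add2
cycle 6: issue SUB r4<-Add3 // r0:1,r1:Add1,r2:3,r3:8,r4:Add3,r5:Add2
cycle 7: - // r0:1,r1:Add1,r2:3,r3:8,r4:Add3,r5:Add2
cycle 8: CDB Add1=-1 // r0:1,r1:-1,r2:3,r3:8,r4:Add3,r5:Add2
cycle 9: CDB Add2=4 // r0:1,r1:-1,r2:3,r3:8,r4:Add3,r5:4
cycle 10: CDB Mul1=72 // r0:1,r1:-1,r2:3,r3:8,r4:Add3,r5:4
cycle 11: - // r0:1,r1:-1,r2:3,r3:8,r4:Add3,r5:4

STATUS = TAG Add3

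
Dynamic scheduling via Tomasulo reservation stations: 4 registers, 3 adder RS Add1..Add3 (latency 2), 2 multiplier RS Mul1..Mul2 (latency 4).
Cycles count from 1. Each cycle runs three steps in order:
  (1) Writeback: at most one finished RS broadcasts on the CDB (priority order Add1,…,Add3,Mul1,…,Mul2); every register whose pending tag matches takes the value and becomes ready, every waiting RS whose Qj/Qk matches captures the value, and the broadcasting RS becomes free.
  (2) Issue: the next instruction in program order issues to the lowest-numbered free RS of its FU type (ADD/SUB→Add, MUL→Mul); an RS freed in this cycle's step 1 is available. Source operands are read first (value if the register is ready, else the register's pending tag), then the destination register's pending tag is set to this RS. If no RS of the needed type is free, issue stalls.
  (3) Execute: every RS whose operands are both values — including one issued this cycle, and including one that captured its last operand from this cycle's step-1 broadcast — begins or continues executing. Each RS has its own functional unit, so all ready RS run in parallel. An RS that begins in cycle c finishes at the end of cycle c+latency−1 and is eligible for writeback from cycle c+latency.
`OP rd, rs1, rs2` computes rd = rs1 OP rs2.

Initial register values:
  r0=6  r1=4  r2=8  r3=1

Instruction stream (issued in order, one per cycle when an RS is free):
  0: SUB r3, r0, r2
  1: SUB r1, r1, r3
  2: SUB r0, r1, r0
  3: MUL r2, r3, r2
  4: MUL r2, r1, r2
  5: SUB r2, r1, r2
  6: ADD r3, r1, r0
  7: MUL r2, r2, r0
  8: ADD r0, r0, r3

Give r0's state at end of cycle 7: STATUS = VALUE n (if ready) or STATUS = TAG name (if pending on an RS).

cycle 1: issue SUB r3<-Add1 // r0:6,r1:4,r2:8,r3:Add1
cycle 2: issue SUB r1<-Add2 // r0:6,r1:Add2,r2:8,r3:Add1
cycle 3: CDB Add1=-2; issue SUB r0<-Add1 // r0:Add1,r1:Add2,r2:8,r3:-2
cycle 4: issue MUL r2<-Mul1 // r0:Add1,r1:Add2,r2:Mul1,r3:-2
cycle 5: CDB Add2=6; issue MUL r2<-Mul2 // r0:Add1,r1:6,r2:Mul2,r3:-2
cycle 6: issue SUB r2<-Add2 // r0:Add1,r1:6,r2:Add2,r3:-2
cycle 7: CDB Add1=0; issue ADD r3<-Add1 // r0:0,r1:6,r2:Add2,r3:Add1

STATUS = VALUE 0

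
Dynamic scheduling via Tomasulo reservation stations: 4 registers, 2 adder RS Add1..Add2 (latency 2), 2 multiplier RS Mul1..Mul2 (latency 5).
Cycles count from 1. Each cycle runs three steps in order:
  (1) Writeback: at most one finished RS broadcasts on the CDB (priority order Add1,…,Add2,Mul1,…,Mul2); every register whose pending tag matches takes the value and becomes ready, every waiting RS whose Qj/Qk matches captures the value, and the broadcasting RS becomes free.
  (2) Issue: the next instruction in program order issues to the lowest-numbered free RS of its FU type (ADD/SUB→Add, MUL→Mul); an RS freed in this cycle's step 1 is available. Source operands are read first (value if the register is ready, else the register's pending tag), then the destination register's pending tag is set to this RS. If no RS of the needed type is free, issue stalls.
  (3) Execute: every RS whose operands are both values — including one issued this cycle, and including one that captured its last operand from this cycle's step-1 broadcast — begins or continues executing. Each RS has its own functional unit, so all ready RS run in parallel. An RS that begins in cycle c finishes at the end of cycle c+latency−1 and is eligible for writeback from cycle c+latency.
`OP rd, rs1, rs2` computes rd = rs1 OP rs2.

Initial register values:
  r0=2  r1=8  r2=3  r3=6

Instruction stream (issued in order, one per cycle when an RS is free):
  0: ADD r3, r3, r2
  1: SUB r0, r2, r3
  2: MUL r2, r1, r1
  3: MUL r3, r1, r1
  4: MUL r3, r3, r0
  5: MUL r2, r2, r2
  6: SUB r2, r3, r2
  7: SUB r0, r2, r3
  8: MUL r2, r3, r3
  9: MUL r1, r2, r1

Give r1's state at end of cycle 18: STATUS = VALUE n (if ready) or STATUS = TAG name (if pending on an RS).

cycle 1: issue ADD r3<-Add1 // r0:2,r1:8,r2:3,r3:Add1
cycle 2: issue SUB r0<-Add2 // r0:Add2,r1:8,r2:3,r3:Add1
cycle 3: CDB Add1=9; issue MUL r2<-Mul1 // r0:Add2,r1:8,r2:Mul1,r3:9
cycle 4: issue MUL r3<-Mul2 // r0:Add2,r1:8,r2:Mul1,r3:Mul2
cycle 5: CDB Add2=-6; stall // r0:-6,r1:8,r2:Mul1,r3:Mul2
cycle 6: stall // r0:-6,r1:8,r2:Mul1,r3:Mul2
cycle 7: stall // r0:-6,r1:8,r2:Mul1,r3:Mul2
cycle 8: CDB Mul1=64; issue MUL r3<-Mul1 // r0:-6,r1:8,r2:64,r3:Mul1
cycle 9: CDB Mul2=64; issue MUL r2<-Mul2 // r0:-6,r1:8,r2:Mul2,r3:Mul1
cycle 10: issue SUB r2<-Add1 // r0:-6,r1:8,r2:Add1,r3:Mul1
cycle 11: issue SUB r0<-Add2 // r0:Add2,r1:8,r2:Add1,r3:Mul1
cycle 12: stall // r0:Add2,r1:8,r2:Add1,r3:Mul1
cycle 13: stall // r0:Add2,r1:8,r2:Add1,r3:Mul1
cycle 14: CDB Mul1=-384; issue MUL r2<-Mul1 // r0:Add2,r1:8,r2:Mul1,r3:-384
cycle 15: CDB Mul2=4096; issue MUL r1<-Mul2 // r0:Add2,r1:Mul2,r2:Mul1,r3:-384
cycle 16: - // r0:Add2,r1:Mul2,r2:Mul1,r3:-384
cycle 17: CDB Add1=-4480 // r0:Add2,r1:Mul2,r2:Mul1,r3:-384
cycle 18: - // r0:Add2,r1:Mul2,r2:Mul1,r3:-384

STATUS = TAG Mul2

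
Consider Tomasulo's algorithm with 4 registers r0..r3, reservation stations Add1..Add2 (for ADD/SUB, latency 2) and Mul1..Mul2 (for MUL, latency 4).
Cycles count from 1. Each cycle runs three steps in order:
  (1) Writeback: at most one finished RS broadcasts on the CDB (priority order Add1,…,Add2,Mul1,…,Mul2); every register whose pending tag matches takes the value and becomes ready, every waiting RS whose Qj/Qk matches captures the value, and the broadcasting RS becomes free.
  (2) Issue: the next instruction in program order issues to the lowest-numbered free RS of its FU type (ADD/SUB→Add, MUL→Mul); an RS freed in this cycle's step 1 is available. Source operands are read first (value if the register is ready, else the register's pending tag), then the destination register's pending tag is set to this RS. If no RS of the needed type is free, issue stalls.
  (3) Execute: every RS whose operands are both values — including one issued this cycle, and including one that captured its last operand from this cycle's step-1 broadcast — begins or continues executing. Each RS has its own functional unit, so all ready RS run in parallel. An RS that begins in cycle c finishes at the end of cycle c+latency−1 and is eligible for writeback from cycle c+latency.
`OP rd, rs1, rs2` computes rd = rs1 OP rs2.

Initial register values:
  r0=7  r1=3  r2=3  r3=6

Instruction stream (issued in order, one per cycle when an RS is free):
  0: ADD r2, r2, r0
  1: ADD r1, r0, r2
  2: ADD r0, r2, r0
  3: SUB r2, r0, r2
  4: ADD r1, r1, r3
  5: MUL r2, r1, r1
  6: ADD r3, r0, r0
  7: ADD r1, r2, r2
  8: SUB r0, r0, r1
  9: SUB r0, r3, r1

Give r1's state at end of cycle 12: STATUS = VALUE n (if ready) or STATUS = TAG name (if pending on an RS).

STATUS = TAG Add2

c1: issue ADD r2<-Add1 | r0:7,r1:3,r2:Add1,r3:6
c2: issue ADD r1<-Add2 | r0:7,r1:Add2,r2:Add1,r3:6
c3: CDB Add1=10; issue ADD r0<-Add1 | r0:Add1,r1:Add2,r2:10,r3:6
c4: stall | r0:Add1,r1:Add2,r2:10,r3:6
c5: CDB Add1=17; issue SUB r2<-Add1 | r0:17,r1:Add2,r2:Add1,r3:6
c6: CDB Add2=17; issue ADD r1<-Add2 | r0:17,r1:Add2,r2:Add1,r3:6
c7: CDB Add1=7; issue MUL r2<-Mul1 | r0:17,r1:Add2,r2:Mul1,r3:6
c8: CDB Add2=23; issue ADD r3<-Add1 | r0:17,r1:23,r2:Mul1,r3:Add1
c9: issue ADD r1<-Add2 | r0:17,r1:Add2,r2:Mul1,r3:Add1
c10: CDB Add1=34; issue SUB r0<-Add1 | r0:Add1,r1:Add2,r2:Mul1,r3:34
c11: stall | r0:Add1,r1:Add2,r2:Mul1,r3:34
c12: CDB Mul1=529; stall | r0:Add1,r1:Add2,r2:529,r3:34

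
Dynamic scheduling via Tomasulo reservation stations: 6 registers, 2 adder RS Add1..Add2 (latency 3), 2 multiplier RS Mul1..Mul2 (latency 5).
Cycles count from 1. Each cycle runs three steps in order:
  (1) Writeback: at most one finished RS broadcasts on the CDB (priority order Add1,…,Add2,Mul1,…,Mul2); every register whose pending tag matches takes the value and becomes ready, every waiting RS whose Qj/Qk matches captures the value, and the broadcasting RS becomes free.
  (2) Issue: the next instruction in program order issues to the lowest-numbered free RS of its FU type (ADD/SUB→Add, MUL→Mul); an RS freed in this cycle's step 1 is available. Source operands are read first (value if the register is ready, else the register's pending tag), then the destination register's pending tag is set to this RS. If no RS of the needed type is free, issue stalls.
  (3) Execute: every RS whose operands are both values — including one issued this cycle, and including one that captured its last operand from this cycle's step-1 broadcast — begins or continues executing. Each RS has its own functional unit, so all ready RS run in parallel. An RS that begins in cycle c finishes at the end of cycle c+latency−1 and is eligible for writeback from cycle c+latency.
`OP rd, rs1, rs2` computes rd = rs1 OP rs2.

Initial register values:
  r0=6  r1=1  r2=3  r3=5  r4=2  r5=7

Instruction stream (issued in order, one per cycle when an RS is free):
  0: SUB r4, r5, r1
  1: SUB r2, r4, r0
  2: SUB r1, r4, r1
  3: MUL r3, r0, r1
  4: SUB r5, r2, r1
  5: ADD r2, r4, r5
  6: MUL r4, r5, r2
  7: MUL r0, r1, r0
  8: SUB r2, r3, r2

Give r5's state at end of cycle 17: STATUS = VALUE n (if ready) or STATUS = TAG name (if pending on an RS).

STATUS = VALUE -5

c1: issue SUB r4<-Add1 | r0:6,r1:1,r2:3,r3:5,r4:Add1,r5:7
c2: issue SUB r2<-Add2 | r0:6,r1:1,r2:Add2,r3:5,r4:Add1,r5:7
c3: stall | r0:6,r1:1,r2:Add2,r3:5,r4:Add1,r5:7
c4: CDB Add1=6; issue SUB r1<-Add1 | r0:6,r1:Add1,r2:Add2,r3:5,r4:6,r5:7
c5: issue MUL r3<-Mul1 | r0:6,r1:Add1,r2:Add2,r3:Mul1,r4:6,r5:7
c6: stall | r0:6,r1:Add1,r2:Add2,r3:Mul1,r4:6,r5:7
c7: CDB Add1=5; issue SUB r5<-Add1 | r0:6,r1:5,r2:Add2,r3:Mul1,r4:6,r5:Add1
c8: CDB Add2=0; issue ADD r2<-Add2 | r0:6,r1:5,r2:Add2,r3:Mul1,r4:6,r5:Add1
c9: issue MUL r4<-Mul2 | r0:6,r1:5,r2:Add2,r3:Mul1,r4:Mul2,r5:Add1
c10: stall | r0:6,r1:5,r2:Add2,r3:Mul1,r4:Mul2,r5:Add1
c11: CDB Add1=-5; stall | r0:6,r1:5,r2:Add2,r3:Mul1,r4:Mul2,r5:-5
c12: CDB Mul1=30; issue MUL r0<-Mul1 | r0:Mul1,r1:5,r2:Add2,r3:30,r4:Mul2,r5:-5
c13: issue SUB r2<-Add1 | r0:Mul1,r1:5,r2:Add1,r3:30,r4:Mul2,r5:-5
c14: CDB Add2=1 | r0:Mul1,r1:5,r2:Add1,r3:30,r4:Mul2,r5:-5
c15: - | r0:Mul1,r1:5,r2:Add1,r3:30,r4:Mul2,r5:-5
c16: - | r0:Mul1,r1:5,r2:Add1,r3:30,r4:Mul2,r5:-5
c17: CDB Add1=29 | r0:Mul1,r1:5,r2:29,r3:30,r4:Mul2,r5:-5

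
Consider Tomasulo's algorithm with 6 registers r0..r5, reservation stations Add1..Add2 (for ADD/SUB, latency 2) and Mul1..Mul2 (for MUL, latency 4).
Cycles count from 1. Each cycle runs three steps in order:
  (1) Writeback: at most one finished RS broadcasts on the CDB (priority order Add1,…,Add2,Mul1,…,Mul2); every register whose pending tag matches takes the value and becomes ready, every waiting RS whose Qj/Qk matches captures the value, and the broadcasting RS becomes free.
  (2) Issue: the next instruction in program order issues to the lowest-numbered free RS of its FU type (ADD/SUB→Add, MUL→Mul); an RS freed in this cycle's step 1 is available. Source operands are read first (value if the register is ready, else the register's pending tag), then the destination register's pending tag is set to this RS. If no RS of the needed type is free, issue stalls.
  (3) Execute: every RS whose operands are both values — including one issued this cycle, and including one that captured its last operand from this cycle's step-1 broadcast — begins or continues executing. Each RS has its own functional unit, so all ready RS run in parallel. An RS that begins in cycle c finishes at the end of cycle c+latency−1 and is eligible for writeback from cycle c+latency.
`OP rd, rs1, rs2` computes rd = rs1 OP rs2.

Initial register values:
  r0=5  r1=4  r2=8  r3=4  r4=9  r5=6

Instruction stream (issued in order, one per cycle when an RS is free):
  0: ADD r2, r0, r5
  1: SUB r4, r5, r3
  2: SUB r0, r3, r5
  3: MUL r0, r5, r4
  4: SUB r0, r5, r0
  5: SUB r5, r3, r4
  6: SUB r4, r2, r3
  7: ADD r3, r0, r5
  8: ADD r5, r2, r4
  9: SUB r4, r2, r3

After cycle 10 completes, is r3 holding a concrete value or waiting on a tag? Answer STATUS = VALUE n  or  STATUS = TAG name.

cycle 1: issue ADD r2<-Add1 // r0:5,r1:4,r2:Add1,r3:4,r4:9,r5:6
cycle 2: issue SUB r4<-Add2 // r0:5,r1:4,r2:Add1,r3:4,r4:Add2,r5:6
cycle 3: CDB Add1=11; issue SUB r0<-Add1 // r0:Add1,r1:4,r2:11,r3:4,r4:Add2,r5:6
cycle 4: CDB Add2=2; issue MUL r0<-Mul1 // r0:Mul1,r1:4,r2:11,r3:4,r4:2,r5:6
cycle 5: CDB Add1=-2; issue SUB r0<-Add1 // r0:Add1,r1:4,r2:11,r3:4,r4:2,r5:6
cycle 6: issue SUB r5<-Add2 // r0:Add1,r1:4,r2:11,r3:4,r4:2,r5:Add2
cycle 7: stall // r0:Add1,r1:4,r2:11,r3:4,r4:2,r5:Add2
cycle 8: CDB Add2=2; issue SUB r4<-Add2 // r0:Add1,r1:4,r2:11,r3:4,r4:Add2,r5:2
cycle 9: CDB Mul1=12; stall // r0:Add1,r1:4,r2:11,r3:4,r4:Add2,r5:2
cycle 10: CDB Add2=7; issue ADD r3<-Add2 // r0:Add1,r1:4,r2:11,r3:Add2,r4:7,r5:2

STATUS = TAG Add2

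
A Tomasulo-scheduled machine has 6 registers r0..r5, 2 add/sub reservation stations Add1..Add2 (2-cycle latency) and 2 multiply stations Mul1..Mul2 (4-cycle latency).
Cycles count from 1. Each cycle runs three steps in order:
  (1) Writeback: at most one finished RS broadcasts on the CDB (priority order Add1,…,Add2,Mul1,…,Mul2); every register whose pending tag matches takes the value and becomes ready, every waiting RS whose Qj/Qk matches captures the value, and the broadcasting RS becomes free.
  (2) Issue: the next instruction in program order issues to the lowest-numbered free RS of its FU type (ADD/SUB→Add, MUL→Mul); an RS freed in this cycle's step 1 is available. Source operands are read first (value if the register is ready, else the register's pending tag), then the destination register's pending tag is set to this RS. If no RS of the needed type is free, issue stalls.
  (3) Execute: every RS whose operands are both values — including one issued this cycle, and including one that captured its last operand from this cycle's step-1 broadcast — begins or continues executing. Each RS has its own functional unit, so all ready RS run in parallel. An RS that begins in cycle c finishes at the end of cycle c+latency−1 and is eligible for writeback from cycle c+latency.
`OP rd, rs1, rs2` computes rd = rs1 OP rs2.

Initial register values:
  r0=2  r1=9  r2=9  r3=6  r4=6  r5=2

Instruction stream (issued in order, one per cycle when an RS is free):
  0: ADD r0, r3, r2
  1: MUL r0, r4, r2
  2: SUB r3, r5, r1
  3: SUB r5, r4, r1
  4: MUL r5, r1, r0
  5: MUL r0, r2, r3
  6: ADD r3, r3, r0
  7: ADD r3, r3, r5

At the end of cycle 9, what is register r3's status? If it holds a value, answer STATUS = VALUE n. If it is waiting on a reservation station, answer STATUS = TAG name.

  c1: issue ADD r0<-Add1  regs: r0:Add1,r1:9,r2:9,r3:6,r4:6,r5:2
  c2: issue MUL r0<-Mul1  regs: r0:Mul1,r1:9,r2:9,r3:6,r4:6,r5:2
  c3: CDB Add1=15; issue SUB r3<-Add1  regs: r0:Mul1,r1:9,r2:9,r3:Add1,r4:6,r5:2
  c4: issue SUB r5<-Add2  regs: r0:Mul1,r1:9,r2:9,r3:Add1,r4:6,r5:Add2
  c5: CDB Add1=-7; issue MUL r5<-Mul2  regs: r0:Mul1,r1:9,r2:9,r3:-7,r4:6,r5:Mul2
  c6: CDB Add2=-3; stall  regs: r0:Mul1,r1:9,r2:9,r3:-7,r4:6,r5:Mul2
  c7: CDB Mul1=54; issue MUL r0<-Mul1  regs: r0:Mul1,r1:9,r2:9,r3:-7,r4:6,r5:Mul2
  c8: issue ADD r3<-Add1  regs: r0:Mul1,r1:9,r2:9,r3:Add1,r4:6,r5:Mul2
  c9: issue ADD r3<-Add2  regs: r0:Mul1,r1:9,r2:9,r3:Add2,r4:6,r5:Mul2

STATUS = TAG Add2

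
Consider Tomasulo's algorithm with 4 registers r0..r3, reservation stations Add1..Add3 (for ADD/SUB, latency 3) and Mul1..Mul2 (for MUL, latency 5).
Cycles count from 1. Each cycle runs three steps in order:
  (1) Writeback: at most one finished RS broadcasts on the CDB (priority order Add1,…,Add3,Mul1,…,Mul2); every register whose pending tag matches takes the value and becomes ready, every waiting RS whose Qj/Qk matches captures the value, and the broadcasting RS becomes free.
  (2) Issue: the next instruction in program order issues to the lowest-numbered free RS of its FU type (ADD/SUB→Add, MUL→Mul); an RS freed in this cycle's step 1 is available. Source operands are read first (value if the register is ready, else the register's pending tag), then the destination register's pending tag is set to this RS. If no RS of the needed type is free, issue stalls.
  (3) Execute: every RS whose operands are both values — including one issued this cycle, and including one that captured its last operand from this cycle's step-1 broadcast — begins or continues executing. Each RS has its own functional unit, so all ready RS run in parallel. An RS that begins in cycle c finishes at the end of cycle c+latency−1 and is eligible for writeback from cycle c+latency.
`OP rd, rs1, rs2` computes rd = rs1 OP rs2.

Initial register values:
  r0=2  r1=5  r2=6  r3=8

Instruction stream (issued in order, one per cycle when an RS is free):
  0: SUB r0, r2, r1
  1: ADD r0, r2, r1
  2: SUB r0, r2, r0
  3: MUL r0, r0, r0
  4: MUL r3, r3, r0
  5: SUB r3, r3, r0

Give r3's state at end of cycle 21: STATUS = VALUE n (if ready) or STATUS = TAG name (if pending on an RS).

  c1: issue SUB r0<-Add1  regs: r0:Add1,r1:5,r2:6,r3:8
  c2: issue ADD r0<-Add2  regs: r0:Add2,r1:5,r2:6,r3:8
  c3: issue SUB r0<-Add3  regs: r0:Add3,r1:5,r2:6,r3:8
  c4: CDB Add1=1; issue MUL r0<-Mul1  regs: r0:Mul1,r1:5,r2:6,r3:8
  c5: CDB Add2=11; issue MUL r3<-Mul2  regs: r0:Mul1,r1:5,r2:6,r3:Mul2
  c6: issue SUB r3<-Add1  regs: r0:Mul1,r1:5,r2:6,r3:Add1
  c7: -  regs: r0:Mul1,r1:5,r2:6,r3:Add1
  c8: CDB Add3=-5  regs: r0:Mul1,r1:5,r2:6,r3:Add1
  c9: -  regs: r0:Mul1,r1:5,r2:6,r3:Add1
  c10: -  regs: r0:Mul1,r1:5,r2:6,r3:Add1
  c11: -  regs: r0:Mul1,r1:5,r2:6,r3:Add1
  c12: -  regs: r0:Mul1,r1:5,r2:6,r3:Add1
  c13: CDB Mul1=25  regs: r0:25,r1:5,r2:6,r3:Add1
  c14: -  regs: r0:25,r1:5,r2:6,r3:Add1
  c15: -  regs: r0:25,r1:5,r2:6,r3:Add1
  c16: -  regs: r0:25,r1:5,r2:6,r3:Add1
  c17: -  regs: r0:25,r1:5,r2:6,r3:Add1
  c18: CDB Mul2=200  regs: r0:25,r1:5,r2:6,r3:Add1
  c19: -  regs: r0:25,r1:5,r2:6,r3:Add1
  c20: -  regs: r0:25,r1:5,r2:6,r3:Add1
  c21: CDB Add1=175  regs: r0:25,r1:5,r2:6,r3:175

STATUS = VALUE 175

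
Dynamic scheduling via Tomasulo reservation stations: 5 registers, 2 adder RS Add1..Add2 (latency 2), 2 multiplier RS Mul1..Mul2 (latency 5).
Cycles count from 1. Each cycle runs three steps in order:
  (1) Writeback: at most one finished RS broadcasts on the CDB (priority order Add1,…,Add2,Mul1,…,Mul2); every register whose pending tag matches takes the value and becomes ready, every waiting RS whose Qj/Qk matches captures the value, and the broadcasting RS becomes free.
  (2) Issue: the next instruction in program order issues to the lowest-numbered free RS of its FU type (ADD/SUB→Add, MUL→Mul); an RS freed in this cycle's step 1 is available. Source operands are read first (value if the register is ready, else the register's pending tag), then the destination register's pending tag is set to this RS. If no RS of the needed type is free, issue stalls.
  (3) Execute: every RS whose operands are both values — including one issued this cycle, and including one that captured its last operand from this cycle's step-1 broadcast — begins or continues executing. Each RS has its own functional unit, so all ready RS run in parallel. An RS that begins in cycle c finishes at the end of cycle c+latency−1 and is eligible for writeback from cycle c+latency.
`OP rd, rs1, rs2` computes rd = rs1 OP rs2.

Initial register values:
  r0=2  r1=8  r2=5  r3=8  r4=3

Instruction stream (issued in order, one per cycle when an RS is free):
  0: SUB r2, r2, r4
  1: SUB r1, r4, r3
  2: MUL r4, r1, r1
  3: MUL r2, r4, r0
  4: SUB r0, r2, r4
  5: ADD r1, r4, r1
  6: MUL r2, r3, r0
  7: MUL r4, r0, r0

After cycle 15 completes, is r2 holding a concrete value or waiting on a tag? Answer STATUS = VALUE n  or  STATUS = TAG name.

  c1: issue SUB r2<-Add1  regs: r0:2,r1:8,r2:Add1,r3:8,r4:3
  c2: issue SUB r1<-Add2  regs: r0:2,r1:Add2,r2:Add1,r3:8,r4:3
  c3: CDB Add1=2; issue MUL r4<-Mul1  regs: r0:2,r1:Add2,r2:2,r3:8,r4:Mul1
  c4: CDB Add2=-5; issue MUL r2<-Mul2  regs: r0:2,r1:-5,r2:Mul2,r3:8,r4:Mul1
  c5: issue SUB r0<-Add1  regs: r0:Add1,r1:-5,r2:Mul2,r3:8,r4:Mul1
  c6: issue ADD r1<-Add2  regs: r0:Add1,r1:Add2,r2:Mul2,r3:8,r4:Mul1
  c7: stall  regs: r0:Add1,r1:Add2,r2:Mul2,r3:8,r4:Mul1
  c8: stall  regs: r0:Add1,r1:Add2,r2:Mul2,r3:8,r4:Mul1
  c9: CDB Mul1=25; issue MUL r2<-Mul1  regs: r0:Add1,r1:Add2,r2:Mul1,r3:8,r4:25
  c10: stall  regs: r0:Add1,r1:Add2,r2:Mul1,r3:8,r4:25
  c11: CDB Add2=20; stall  regs: r0:Add1,r1:20,r2:Mul1,r3:8,r4:25
  c12: stall  regs: r0:Add1,r1:20,r2:Mul1,r3:8,r4:25
  c13: stall  regs: r0:Add1,r1:20,r2:Mul1,r3:8,r4:25
  c14: CDB Mul2=50; issue MUL r4<-Mul2  regs: r0:Add1,r1:20,r2:Mul1,r3:8,r4:Mul2
  c15: -  regs: r0:Add1,r1:20,r2:Mul1,r3:8,r4:Mul2

STATUS = TAG Mul1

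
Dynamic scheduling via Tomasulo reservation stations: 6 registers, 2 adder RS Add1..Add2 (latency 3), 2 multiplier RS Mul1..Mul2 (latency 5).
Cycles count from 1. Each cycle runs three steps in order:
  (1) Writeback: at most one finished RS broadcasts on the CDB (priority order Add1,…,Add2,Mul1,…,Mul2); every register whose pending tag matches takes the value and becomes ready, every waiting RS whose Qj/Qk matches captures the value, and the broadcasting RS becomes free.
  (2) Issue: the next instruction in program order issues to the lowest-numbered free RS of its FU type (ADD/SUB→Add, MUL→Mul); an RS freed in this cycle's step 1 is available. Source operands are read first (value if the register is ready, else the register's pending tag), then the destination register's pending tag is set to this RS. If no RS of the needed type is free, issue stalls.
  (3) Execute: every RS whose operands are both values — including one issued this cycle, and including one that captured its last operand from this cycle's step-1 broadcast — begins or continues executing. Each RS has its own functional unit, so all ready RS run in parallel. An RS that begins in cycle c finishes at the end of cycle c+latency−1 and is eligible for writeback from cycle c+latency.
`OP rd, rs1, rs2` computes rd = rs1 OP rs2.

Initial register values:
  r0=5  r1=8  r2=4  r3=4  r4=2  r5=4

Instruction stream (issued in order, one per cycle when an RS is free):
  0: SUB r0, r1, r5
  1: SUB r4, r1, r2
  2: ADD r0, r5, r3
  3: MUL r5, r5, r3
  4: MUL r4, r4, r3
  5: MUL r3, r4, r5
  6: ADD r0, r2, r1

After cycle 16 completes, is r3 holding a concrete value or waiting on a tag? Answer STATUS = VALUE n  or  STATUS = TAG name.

  c1: issue SUB r0<-Add1  regs: r0:Add1,r1:8,r2:4,r3:4,r4:2,r5:4
  c2: issue SUB r4<-Add2  regs: r0:Add1,r1:8,r2:4,r3:4,r4:Add2,r5:4
  c3: stall  regs: r0:Add1,r1:8,r2:4,r3:4,r4:Add2,r5:4
  c4: CDB Add1=4; issue ADD r0<-Add1  regs: r0:Add1,r1:8,r2:4,r3:4,r4:Add2,r5:4
  c5: CDB Add2=4; issue MUL r5<-Mul1  regs: r0:Add1,r1:8,r2:4,r3:4,r4:4,r5:Mul1
  c6: issue MUL r4<-Mul2  regs: r0:Add1,r1:8,r2:4,r3:4,r4:Mul2,r5:Mul1
  c7: CDB Add1=8; stall  regs: r0:8,r1:8,r2:4,r3:4,r4:Mul2,r5:Mul1
  c8: stall  regs: r0:8,r1:8,r2:4,r3:4,r4:Mul2,r5:Mul1
  c9: stall  regs: r0:8,r1:8,r2:4,r3:4,r4:Mul2,r5:Mul1
  c10: CDB Mul1=16; issue MUL r3<-Mul1  regs: r0:8,r1:8,r2:4,r3:Mul1,r4:Mul2,r5:16
  c11: CDB Mul2=16; issue ADD r0<-Add1  regs: r0:Add1,r1:8,r2:4,r3:Mul1,r4:16,r5:16
  c12: -  regs: r0:Add1,r1:8,r2:4,r3:Mul1,r4:16,r5:16
  c13: -  regs: r0:Add1,r1:8,r2:4,r3:Mul1,r4:16,r5:16
  c14: CDB Add1=12  regs: r0:12,r1:8,r2:4,r3:Mul1,r4:16,r5:16
  c15: -  regs: r0:12,r1:8,r2:4,r3:Mul1,r4:16,r5:16
  c16: CDB Mul1=256  regs: r0:12,r1:8,r2:4,r3:256,r4:16,r5:16

STATUS = VALUE 256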